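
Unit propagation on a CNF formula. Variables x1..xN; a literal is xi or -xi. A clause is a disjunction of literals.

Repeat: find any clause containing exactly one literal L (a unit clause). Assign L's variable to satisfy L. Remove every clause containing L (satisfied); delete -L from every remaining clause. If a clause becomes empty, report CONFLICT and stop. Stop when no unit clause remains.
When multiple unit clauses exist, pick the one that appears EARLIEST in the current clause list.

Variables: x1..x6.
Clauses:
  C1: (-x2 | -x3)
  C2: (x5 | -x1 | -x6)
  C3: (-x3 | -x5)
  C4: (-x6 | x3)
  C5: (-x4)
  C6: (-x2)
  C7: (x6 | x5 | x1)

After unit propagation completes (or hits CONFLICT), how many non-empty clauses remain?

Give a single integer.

unit clause [-4] forces x4=F; simplify:
  satisfied 1 clause(s); 6 remain; assigned so far: [4]
unit clause [-2] forces x2=F; simplify:
  satisfied 2 clause(s); 4 remain; assigned so far: [2, 4]

Answer: 4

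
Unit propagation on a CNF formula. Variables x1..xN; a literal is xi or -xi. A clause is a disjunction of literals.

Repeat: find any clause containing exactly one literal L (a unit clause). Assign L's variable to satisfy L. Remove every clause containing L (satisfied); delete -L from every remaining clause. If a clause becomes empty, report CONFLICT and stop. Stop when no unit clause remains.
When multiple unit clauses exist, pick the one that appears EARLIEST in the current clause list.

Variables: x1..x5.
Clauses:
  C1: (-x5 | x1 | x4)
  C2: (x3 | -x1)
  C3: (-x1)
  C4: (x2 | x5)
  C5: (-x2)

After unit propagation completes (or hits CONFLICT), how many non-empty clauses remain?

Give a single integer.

Answer: 0

Derivation:
unit clause [-1] forces x1=F; simplify:
  drop 1 from [-5, 1, 4] -> [-5, 4]
  satisfied 2 clause(s); 3 remain; assigned so far: [1]
unit clause [-2] forces x2=F; simplify:
  drop 2 from [2, 5] -> [5]
  satisfied 1 clause(s); 2 remain; assigned so far: [1, 2]
unit clause [5] forces x5=T; simplify:
  drop -5 from [-5, 4] -> [4]
  satisfied 1 clause(s); 1 remain; assigned so far: [1, 2, 5]
unit clause [4] forces x4=T; simplify:
  satisfied 1 clause(s); 0 remain; assigned so far: [1, 2, 4, 5]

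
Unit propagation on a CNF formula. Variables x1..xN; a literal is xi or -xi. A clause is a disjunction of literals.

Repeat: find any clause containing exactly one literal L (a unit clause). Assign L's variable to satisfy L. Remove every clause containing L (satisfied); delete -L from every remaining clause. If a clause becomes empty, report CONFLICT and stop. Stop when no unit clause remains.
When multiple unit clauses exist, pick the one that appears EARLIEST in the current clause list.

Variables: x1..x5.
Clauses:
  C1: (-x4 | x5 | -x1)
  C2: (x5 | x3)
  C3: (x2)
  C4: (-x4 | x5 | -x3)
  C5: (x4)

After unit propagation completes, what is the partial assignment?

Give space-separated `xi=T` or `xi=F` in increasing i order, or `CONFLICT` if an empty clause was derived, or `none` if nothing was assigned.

Answer: x2=T x4=T

Derivation:
unit clause [2] forces x2=T; simplify:
  satisfied 1 clause(s); 4 remain; assigned so far: [2]
unit clause [4] forces x4=T; simplify:
  drop -4 from [-4, 5, -1] -> [5, -1]
  drop -4 from [-4, 5, -3] -> [5, -3]
  satisfied 1 clause(s); 3 remain; assigned so far: [2, 4]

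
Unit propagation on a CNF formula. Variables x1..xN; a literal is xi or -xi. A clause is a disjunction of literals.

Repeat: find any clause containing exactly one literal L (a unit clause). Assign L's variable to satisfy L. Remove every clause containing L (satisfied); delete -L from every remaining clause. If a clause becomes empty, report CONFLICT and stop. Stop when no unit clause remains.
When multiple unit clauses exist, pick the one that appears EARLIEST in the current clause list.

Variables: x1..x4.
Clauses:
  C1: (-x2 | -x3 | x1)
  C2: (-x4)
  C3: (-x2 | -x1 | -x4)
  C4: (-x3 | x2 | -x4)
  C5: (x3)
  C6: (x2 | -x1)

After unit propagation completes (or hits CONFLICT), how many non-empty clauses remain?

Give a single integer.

Answer: 2

Derivation:
unit clause [-4] forces x4=F; simplify:
  satisfied 3 clause(s); 3 remain; assigned so far: [4]
unit clause [3] forces x3=T; simplify:
  drop -3 from [-2, -3, 1] -> [-2, 1]
  satisfied 1 clause(s); 2 remain; assigned so far: [3, 4]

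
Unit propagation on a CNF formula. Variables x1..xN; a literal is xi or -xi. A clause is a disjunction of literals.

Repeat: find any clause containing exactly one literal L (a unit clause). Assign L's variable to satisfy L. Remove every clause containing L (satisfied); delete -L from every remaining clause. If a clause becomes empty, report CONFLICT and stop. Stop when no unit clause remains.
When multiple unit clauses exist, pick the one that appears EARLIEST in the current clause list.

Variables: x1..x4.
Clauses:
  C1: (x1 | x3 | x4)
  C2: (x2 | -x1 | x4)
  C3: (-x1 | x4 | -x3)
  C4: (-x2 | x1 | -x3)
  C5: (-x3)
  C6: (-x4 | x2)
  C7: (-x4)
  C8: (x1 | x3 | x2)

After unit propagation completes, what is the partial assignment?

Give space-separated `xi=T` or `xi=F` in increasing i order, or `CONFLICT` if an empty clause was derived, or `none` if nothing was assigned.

unit clause [-3] forces x3=F; simplify:
  drop 3 from [1, 3, 4] -> [1, 4]
  drop 3 from [1, 3, 2] -> [1, 2]
  satisfied 3 clause(s); 5 remain; assigned so far: [3]
unit clause [-4] forces x4=F; simplify:
  drop 4 from [1, 4] -> [1]
  drop 4 from [2, -1, 4] -> [2, -1]
  satisfied 2 clause(s); 3 remain; assigned so far: [3, 4]
unit clause [1] forces x1=T; simplify:
  drop -1 from [2, -1] -> [2]
  satisfied 2 clause(s); 1 remain; assigned so far: [1, 3, 4]
unit clause [2] forces x2=T; simplify:
  satisfied 1 clause(s); 0 remain; assigned so far: [1, 2, 3, 4]

Answer: x1=T x2=T x3=F x4=F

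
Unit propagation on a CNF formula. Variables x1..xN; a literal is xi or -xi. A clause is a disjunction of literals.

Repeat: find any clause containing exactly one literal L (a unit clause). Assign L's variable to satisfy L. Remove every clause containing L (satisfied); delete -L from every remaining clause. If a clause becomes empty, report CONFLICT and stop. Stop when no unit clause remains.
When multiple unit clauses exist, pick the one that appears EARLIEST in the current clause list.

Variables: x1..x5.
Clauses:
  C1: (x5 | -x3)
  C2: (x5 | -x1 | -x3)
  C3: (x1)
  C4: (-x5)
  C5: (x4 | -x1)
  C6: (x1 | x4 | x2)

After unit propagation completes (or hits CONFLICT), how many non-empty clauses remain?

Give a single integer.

Answer: 0

Derivation:
unit clause [1] forces x1=T; simplify:
  drop -1 from [5, -1, -3] -> [5, -3]
  drop -1 from [4, -1] -> [4]
  satisfied 2 clause(s); 4 remain; assigned so far: [1]
unit clause [-5] forces x5=F; simplify:
  drop 5 from [5, -3] -> [-3]
  drop 5 from [5, -3] -> [-3]
  satisfied 1 clause(s); 3 remain; assigned so far: [1, 5]
unit clause [-3] forces x3=F; simplify:
  satisfied 2 clause(s); 1 remain; assigned so far: [1, 3, 5]
unit clause [4] forces x4=T; simplify:
  satisfied 1 clause(s); 0 remain; assigned so far: [1, 3, 4, 5]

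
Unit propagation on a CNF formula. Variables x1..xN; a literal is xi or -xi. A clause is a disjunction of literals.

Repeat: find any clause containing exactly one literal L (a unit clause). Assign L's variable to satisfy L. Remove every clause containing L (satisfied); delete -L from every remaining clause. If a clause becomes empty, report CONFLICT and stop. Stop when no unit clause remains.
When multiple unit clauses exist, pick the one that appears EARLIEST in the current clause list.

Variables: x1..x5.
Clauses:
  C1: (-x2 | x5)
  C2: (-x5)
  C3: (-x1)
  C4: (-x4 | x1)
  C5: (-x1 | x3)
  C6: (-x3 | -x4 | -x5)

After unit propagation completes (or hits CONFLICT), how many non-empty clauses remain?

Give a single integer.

unit clause [-5] forces x5=F; simplify:
  drop 5 from [-2, 5] -> [-2]
  satisfied 2 clause(s); 4 remain; assigned so far: [5]
unit clause [-2] forces x2=F; simplify:
  satisfied 1 clause(s); 3 remain; assigned so far: [2, 5]
unit clause [-1] forces x1=F; simplify:
  drop 1 from [-4, 1] -> [-4]
  satisfied 2 clause(s); 1 remain; assigned so far: [1, 2, 5]
unit clause [-4] forces x4=F; simplify:
  satisfied 1 clause(s); 0 remain; assigned so far: [1, 2, 4, 5]

Answer: 0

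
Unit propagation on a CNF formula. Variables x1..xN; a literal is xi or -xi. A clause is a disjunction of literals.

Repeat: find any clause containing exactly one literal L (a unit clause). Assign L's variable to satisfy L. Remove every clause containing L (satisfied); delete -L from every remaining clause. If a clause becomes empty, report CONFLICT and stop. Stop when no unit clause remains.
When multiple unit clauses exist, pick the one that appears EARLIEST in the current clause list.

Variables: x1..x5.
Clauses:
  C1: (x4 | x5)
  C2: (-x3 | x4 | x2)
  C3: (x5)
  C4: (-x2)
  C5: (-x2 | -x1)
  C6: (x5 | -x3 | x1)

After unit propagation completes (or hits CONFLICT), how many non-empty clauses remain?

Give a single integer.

Answer: 1

Derivation:
unit clause [5] forces x5=T; simplify:
  satisfied 3 clause(s); 3 remain; assigned so far: [5]
unit clause [-2] forces x2=F; simplify:
  drop 2 from [-3, 4, 2] -> [-3, 4]
  satisfied 2 clause(s); 1 remain; assigned so far: [2, 5]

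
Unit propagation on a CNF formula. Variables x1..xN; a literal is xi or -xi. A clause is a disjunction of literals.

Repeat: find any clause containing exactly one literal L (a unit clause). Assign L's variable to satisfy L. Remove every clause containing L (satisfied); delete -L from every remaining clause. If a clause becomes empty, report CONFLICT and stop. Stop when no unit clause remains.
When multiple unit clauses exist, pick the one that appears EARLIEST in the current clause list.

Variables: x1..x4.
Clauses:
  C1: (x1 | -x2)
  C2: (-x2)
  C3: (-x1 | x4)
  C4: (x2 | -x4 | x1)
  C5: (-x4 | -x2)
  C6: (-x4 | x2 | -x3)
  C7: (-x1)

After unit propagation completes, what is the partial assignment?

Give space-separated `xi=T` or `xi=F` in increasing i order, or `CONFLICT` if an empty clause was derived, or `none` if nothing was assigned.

Answer: x1=F x2=F x4=F

Derivation:
unit clause [-2] forces x2=F; simplify:
  drop 2 from [2, -4, 1] -> [-4, 1]
  drop 2 from [-4, 2, -3] -> [-4, -3]
  satisfied 3 clause(s); 4 remain; assigned so far: [2]
unit clause [-1] forces x1=F; simplify:
  drop 1 from [-4, 1] -> [-4]
  satisfied 2 clause(s); 2 remain; assigned so far: [1, 2]
unit clause [-4] forces x4=F; simplify:
  satisfied 2 clause(s); 0 remain; assigned so far: [1, 2, 4]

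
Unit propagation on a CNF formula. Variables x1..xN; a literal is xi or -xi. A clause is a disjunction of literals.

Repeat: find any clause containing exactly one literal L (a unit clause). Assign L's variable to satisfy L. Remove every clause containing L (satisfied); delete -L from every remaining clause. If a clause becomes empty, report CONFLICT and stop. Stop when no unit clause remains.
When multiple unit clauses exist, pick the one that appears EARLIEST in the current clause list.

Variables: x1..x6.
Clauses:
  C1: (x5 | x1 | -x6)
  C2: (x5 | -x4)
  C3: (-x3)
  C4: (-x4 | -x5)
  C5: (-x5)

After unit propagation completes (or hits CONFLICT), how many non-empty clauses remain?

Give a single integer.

unit clause [-3] forces x3=F; simplify:
  satisfied 1 clause(s); 4 remain; assigned so far: [3]
unit clause [-5] forces x5=F; simplify:
  drop 5 from [5, 1, -6] -> [1, -6]
  drop 5 from [5, -4] -> [-4]
  satisfied 2 clause(s); 2 remain; assigned so far: [3, 5]
unit clause [-4] forces x4=F; simplify:
  satisfied 1 clause(s); 1 remain; assigned so far: [3, 4, 5]

Answer: 1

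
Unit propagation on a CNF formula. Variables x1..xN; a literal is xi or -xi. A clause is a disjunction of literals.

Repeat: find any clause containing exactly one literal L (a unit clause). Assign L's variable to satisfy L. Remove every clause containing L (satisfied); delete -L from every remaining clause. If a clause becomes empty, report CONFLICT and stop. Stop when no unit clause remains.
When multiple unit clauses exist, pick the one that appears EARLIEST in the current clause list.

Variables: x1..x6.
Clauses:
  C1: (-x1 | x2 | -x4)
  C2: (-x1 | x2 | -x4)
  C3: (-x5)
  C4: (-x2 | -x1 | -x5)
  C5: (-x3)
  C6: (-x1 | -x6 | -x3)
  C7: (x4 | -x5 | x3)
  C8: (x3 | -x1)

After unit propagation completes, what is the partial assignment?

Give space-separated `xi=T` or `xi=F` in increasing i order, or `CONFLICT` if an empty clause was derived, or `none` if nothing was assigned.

unit clause [-5] forces x5=F; simplify:
  satisfied 3 clause(s); 5 remain; assigned so far: [5]
unit clause [-3] forces x3=F; simplify:
  drop 3 from [3, -1] -> [-1]
  satisfied 2 clause(s); 3 remain; assigned so far: [3, 5]
unit clause [-1] forces x1=F; simplify:
  satisfied 3 clause(s); 0 remain; assigned so far: [1, 3, 5]

Answer: x1=F x3=F x5=F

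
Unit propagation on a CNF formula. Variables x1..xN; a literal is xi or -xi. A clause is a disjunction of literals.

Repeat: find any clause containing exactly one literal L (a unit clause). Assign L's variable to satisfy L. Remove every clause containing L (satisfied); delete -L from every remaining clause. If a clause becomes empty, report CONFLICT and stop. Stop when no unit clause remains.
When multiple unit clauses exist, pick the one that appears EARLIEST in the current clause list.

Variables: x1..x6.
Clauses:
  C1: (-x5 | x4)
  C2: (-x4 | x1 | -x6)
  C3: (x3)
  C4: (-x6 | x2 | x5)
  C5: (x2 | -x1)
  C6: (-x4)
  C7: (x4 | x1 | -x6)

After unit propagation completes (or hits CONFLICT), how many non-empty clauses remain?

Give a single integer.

Answer: 3

Derivation:
unit clause [3] forces x3=T; simplify:
  satisfied 1 clause(s); 6 remain; assigned so far: [3]
unit clause [-4] forces x4=F; simplify:
  drop 4 from [-5, 4] -> [-5]
  drop 4 from [4, 1, -6] -> [1, -6]
  satisfied 2 clause(s); 4 remain; assigned so far: [3, 4]
unit clause [-5] forces x5=F; simplify:
  drop 5 from [-6, 2, 5] -> [-6, 2]
  satisfied 1 clause(s); 3 remain; assigned so far: [3, 4, 5]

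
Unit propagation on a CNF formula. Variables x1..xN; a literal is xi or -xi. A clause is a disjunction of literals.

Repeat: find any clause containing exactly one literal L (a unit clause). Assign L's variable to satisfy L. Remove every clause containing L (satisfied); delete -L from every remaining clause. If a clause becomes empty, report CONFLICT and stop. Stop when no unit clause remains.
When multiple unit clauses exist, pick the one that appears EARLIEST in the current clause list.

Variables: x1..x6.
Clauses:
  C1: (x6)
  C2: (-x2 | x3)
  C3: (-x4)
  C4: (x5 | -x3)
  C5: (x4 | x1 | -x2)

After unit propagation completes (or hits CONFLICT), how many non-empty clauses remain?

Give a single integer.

unit clause [6] forces x6=T; simplify:
  satisfied 1 clause(s); 4 remain; assigned so far: [6]
unit clause [-4] forces x4=F; simplify:
  drop 4 from [4, 1, -2] -> [1, -2]
  satisfied 1 clause(s); 3 remain; assigned so far: [4, 6]

Answer: 3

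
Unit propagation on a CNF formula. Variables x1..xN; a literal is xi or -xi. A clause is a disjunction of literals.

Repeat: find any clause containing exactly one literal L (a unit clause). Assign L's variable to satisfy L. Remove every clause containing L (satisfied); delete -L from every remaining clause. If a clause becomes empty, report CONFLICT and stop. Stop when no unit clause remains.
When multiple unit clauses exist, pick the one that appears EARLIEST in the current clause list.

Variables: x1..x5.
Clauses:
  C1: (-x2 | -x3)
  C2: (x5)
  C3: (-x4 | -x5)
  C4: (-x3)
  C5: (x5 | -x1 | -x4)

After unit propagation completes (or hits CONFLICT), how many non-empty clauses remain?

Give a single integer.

Answer: 0

Derivation:
unit clause [5] forces x5=T; simplify:
  drop -5 from [-4, -5] -> [-4]
  satisfied 2 clause(s); 3 remain; assigned so far: [5]
unit clause [-4] forces x4=F; simplify:
  satisfied 1 clause(s); 2 remain; assigned so far: [4, 5]
unit clause [-3] forces x3=F; simplify:
  satisfied 2 clause(s); 0 remain; assigned so far: [3, 4, 5]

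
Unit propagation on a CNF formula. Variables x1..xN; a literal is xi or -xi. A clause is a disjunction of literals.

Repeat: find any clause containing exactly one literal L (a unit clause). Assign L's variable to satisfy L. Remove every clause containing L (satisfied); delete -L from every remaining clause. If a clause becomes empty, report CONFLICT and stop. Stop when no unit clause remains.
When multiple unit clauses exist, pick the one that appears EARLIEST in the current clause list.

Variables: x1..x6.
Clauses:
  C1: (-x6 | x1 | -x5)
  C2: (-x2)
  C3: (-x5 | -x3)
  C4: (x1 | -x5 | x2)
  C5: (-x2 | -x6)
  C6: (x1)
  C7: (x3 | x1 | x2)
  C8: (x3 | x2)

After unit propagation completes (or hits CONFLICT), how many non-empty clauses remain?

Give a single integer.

unit clause [-2] forces x2=F; simplify:
  drop 2 from [1, -5, 2] -> [1, -5]
  drop 2 from [3, 1, 2] -> [3, 1]
  drop 2 from [3, 2] -> [3]
  satisfied 2 clause(s); 6 remain; assigned so far: [2]
unit clause [1] forces x1=T; simplify:
  satisfied 4 clause(s); 2 remain; assigned so far: [1, 2]
unit clause [3] forces x3=T; simplify:
  drop -3 from [-5, -3] -> [-5]
  satisfied 1 clause(s); 1 remain; assigned so far: [1, 2, 3]
unit clause [-5] forces x5=F; simplify:
  satisfied 1 clause(s); 0 remain; assigned so far: [1, 2, 3, 5]

Answer: 0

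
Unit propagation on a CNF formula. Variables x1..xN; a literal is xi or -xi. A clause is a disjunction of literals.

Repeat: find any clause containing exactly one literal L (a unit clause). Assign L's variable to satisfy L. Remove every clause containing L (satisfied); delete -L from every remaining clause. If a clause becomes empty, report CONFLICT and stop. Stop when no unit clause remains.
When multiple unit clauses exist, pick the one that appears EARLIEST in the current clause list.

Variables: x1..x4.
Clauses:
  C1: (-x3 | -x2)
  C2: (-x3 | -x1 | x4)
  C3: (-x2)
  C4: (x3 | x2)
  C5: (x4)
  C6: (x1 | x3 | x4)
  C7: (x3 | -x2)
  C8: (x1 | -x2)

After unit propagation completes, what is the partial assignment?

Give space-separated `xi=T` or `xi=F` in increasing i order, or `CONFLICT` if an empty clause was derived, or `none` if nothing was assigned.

unit clause [-2] forces x2=F; simplify:
  drop 2 from [3, 2] -> [3]
  satisfied 4 clause(s); 4 remain; assigned so far: [2]
unit clause [3] forces x3=T; simplify:
  drop -3 from [-3, -1, 4] -> [-1, 4]
  satisfied 2 clause(s); 2 remain; assigned so far: [2, 3]
unit clause [4] forces x4=T; simplify:
  satisfied 2 clause(s); 0 remain; assigned so far: [2, 3, 4]

Answer: x2=F x3=T x4=T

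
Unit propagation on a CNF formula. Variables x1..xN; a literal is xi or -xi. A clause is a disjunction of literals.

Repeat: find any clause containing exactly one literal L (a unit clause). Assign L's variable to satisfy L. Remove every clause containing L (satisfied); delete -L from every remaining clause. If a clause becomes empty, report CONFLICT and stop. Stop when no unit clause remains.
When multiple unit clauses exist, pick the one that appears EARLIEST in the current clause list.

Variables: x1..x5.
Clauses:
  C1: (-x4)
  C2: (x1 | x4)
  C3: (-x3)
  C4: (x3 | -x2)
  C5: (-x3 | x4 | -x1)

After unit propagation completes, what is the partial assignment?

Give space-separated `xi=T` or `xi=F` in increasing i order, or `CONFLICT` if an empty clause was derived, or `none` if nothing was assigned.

Answer: x1=T x2=F x3=F x4=F

Derivation:
unit clause [-4] forces x4=F; simplify:
  drop 4 from [1, 4] -> [1]
  drop 4 from [-3, 4, -1] -> [-3, -1]
  satisfied 1 clause(s); 4 remain; assigned so far: [4]
unit clause [1] forces x1=T; simplify:
  drop -1 from [-3, -1] -> [-3]
  satisfied 1 clause(s); 3 remain; assigned so far: [1, 4]
unit clause [-3] forces x3=F; simplify:
  drop 3 from [3, -2] -> [-2]
  satisfied 2 clause(s); 1 remain; assigned so far: [1, 3, 4]
unit clause [-2] forces x2=F; simplify:
  satisfied 1 clause(s); 0 remain; assigned so far: [1, 2, 3, 4]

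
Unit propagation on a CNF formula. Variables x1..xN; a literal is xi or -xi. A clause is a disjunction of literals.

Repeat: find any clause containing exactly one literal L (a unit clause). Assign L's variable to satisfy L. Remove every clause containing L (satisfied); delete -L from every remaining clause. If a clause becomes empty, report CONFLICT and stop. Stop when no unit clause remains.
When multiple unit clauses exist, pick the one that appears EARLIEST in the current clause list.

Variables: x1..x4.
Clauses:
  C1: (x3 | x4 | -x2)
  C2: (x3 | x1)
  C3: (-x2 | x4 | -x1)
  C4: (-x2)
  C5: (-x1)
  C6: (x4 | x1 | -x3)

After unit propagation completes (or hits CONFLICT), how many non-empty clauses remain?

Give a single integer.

Answer: 0

Derivation:
unit clause [-2] forces x2=F; simplify:
  satisfied 3 clause(s); 3 remain; assigned so far: [2]
unit clause [-1] forces x1=F; simplify:
  drop 1 from [3, 1] -> [3]
  drop 1 from [4, 1, -3] -> [4, -3]
  satisfied 1 clause(s); 2 remain; assigned so far: [1, 2]
unit clause [3] forces x3=T; simplify:
  drop -3 from [4, -3] -> [4]
  satisfied 1 clause(s); 1 remain; assigned so far: [1, 2, 3]
unit clause [4] forces x4=T; simplify:
  satisfied 1 clause(s); 0 remain; assigned so far: [1, 2, 3, 4]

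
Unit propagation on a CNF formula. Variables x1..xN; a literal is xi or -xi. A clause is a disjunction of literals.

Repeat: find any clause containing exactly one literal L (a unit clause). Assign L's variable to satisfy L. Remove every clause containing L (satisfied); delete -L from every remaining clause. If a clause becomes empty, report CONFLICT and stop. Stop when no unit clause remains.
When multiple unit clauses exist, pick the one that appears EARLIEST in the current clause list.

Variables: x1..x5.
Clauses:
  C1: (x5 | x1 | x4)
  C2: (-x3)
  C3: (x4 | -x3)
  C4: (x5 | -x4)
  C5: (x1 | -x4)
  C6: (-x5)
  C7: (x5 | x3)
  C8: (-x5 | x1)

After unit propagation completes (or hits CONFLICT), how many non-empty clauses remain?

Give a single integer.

unit clause [-3] forces x3=F; simplify:
  drop 3 from [5, 3] -> [5]
  satisfied 2 clause(s); 6 remain; assigned so far: [3]
unit clause [-5] forces x5=F; simplify:
  drop 5 from [5, 1, 4] -> [1, 4]
  drop 5 from [5, -4] -> [-4]
  drop 5 from [5] -> [] (empty!)
  satisfied 2 clause(s); 4 remain; assigned so far: [3, 5]
CONFLICT (empty clause)

Answer: 3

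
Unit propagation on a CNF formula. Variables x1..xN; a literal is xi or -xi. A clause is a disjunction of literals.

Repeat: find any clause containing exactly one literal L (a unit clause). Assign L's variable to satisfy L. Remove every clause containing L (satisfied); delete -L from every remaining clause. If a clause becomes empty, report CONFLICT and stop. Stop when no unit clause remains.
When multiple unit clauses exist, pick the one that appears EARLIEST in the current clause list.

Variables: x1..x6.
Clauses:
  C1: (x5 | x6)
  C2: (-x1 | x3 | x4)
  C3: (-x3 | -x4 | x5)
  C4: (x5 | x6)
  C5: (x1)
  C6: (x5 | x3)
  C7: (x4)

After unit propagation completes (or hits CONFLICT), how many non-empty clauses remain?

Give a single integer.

Answer: 4

Derivation:
unit clause [1] forces x1=T; simplify:
  drop -1 from [-1, 3, 4] -> [3, 4]
  satisfied 1 clause(s); 6 remain; assigned so far: [1]
unit clause [4] forces x4=T; simplify:
  drop -4 from [-3, -4, 5] -> [-3, 5]
  satisfied 2 clause(s); 4 remain; assigned so far: [1, 4]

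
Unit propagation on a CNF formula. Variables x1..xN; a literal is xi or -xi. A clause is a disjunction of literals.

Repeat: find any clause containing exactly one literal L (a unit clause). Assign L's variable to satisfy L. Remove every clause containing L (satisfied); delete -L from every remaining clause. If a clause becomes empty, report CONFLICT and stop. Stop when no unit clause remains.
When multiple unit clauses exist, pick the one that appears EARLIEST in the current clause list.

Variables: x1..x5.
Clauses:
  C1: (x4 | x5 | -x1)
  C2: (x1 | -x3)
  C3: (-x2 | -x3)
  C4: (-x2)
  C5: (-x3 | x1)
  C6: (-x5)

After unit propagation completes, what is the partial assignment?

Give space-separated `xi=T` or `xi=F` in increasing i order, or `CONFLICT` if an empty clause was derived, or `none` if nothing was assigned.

unit clause [-2] forces x2=F; simplify:
  satisfied 2 clause(s); 4 remain; assigned so far: [2]
unit clause [-5] forces x5=F; simplify:
  drop 5 from [4, 5, -1] -> [4, -1]
  satisfied 1 clause(s); 3 remain; assigned so far: [2, 5]

Answer: x2=F x5=F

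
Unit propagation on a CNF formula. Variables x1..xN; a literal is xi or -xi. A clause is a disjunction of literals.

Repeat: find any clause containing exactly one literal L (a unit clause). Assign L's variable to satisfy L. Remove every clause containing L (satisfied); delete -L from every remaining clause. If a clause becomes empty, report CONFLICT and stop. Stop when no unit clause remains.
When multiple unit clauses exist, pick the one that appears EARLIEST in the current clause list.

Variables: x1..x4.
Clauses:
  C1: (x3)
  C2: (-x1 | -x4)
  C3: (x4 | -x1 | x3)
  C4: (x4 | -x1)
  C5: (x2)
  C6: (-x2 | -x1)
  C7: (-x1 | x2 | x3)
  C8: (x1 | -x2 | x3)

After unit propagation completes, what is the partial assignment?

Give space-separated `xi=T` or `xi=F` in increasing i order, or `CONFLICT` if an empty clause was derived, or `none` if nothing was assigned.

Answer: x1=F x2=T x3=T

Derivation:
unit clause [3] forces x3=T; simplify:
  satisfied 4 clause(s); 4 remain; assigned so far: [3]
unit clause [2] forces x2=T; simplify:
  drop -2 from [-2, -1] -> [-1]
  satisfied 1 clause(s); 3 remain; assigned so far: [2, 3]
unit clause [-1] forces x1=F; simplify:
  satisfied 3 clause(s); 0 remain; assigned so far: [1, 2, 3]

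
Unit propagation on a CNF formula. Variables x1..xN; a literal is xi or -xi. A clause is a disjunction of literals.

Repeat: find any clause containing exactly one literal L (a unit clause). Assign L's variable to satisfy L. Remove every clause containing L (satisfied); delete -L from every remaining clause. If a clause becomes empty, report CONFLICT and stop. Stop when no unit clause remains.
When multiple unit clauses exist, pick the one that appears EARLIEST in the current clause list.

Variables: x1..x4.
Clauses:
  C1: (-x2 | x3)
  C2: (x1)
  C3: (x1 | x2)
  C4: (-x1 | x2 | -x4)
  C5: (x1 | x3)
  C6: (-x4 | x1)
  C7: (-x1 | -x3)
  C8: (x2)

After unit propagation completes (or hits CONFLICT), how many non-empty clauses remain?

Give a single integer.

Answer: 1

Derivation:
unit clause [1] forces x1=T; simplify:
  drop -1 from [-1, 2, -4] -> [2, -4]
  drop -1 from [-1, -3] -> [-3]
  satisfied 4 clause(s); 4 remain; assigned so far: [1]
unit clause [-3] forces x3=F; simplify:
  drop 3 from [-2, 3] -> [-2]
  satisfied 1 clause(s); 3 remain; assigned so far: [1, 3]
unit clause [-2] forces x2=F; simplify:
  drop 2 from [2, -4] -> [-4]
  drop 2 from [2] -> [] (empty!)
  satisfied 1 clause(s); 2 remain; assigned so far: [1, 2, 3]
CONFLICT (empty clause)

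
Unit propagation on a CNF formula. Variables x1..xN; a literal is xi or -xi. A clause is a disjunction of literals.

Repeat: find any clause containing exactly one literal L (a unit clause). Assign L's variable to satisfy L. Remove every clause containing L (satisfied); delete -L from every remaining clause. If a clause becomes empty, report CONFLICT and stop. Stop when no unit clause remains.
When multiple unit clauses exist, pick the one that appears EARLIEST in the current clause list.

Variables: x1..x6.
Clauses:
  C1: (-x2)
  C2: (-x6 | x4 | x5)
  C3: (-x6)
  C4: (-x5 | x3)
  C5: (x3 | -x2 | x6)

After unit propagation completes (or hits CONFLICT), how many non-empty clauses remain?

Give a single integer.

unit clause [-2] forces x2=F; simplify:
  satisfied 2 clause(s); 3 remain; assigned so far: [2]
unit clause [-6] forces x6=F; simplify:
  satisfied 2 clause(s); 1 remain; assigned so far: [2, 6]

Answer: 1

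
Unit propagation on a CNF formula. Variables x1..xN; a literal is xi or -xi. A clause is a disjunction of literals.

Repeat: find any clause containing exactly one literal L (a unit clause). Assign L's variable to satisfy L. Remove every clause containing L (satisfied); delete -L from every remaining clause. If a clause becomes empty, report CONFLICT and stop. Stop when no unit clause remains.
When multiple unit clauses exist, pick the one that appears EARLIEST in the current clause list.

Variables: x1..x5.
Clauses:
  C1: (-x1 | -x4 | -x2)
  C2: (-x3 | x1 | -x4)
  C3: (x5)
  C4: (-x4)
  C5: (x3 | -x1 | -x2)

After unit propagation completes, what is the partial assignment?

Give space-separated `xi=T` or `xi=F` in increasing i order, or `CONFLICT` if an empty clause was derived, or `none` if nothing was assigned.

Answer: x4=F x5=T

Derivation:
unit clause [5] forces x5=T; simplify:
  satisfied 1 clause(s); 4 remain; assigned so far: [5]
unit clause [-4] forces x4=F; simplify:
  satisfied 3 clause(s); 1 remain; assigned so far: [4, 5]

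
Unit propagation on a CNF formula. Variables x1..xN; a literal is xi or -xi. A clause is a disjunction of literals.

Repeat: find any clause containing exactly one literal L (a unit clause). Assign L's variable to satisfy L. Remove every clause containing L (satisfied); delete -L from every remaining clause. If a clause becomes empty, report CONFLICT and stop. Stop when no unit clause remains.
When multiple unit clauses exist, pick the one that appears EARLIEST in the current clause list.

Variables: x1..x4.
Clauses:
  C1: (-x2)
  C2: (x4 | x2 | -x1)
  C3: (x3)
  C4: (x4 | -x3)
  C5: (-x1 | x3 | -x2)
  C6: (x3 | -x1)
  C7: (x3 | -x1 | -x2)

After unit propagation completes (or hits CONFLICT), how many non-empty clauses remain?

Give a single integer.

unit clause [-2] forces x2=F; simplify:
  drop 2 from [4, 2, -1] -> [4, -1]
  satisfied 3 clause(s); 4 remain; assigned so far: [2]
unit clause [3] forces x3=T; simplify:
  drop -3 from [4, -3] -> [4]
  satisfied 2 clause(s); 2 remain; assigned so far: [2, 3]
unit clause [4] forces x4=T; simplify:
  satisfied 2 clause(s); 0 remain; assigned so far: [2, 3, 4]

Answer: 0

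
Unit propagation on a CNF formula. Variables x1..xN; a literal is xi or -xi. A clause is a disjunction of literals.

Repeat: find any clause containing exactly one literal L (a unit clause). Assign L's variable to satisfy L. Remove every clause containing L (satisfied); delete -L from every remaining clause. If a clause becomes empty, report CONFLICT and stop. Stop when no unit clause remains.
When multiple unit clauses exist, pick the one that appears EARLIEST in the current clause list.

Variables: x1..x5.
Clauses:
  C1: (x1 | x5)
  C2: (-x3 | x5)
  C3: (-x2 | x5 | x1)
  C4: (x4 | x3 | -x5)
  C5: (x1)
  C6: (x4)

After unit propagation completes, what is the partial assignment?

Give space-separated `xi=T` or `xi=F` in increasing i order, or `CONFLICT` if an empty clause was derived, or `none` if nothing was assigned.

unit clause [1] forces x1=T; simplify:
  satisfied 3 clause(s); 3 remain; assigned so far: [1]
unit clause [4] forces x4=T; simplify:
  satisfied 2 clause(s); 1 remain; assigned so far: [1, 4]

Answer: x1=T x4=T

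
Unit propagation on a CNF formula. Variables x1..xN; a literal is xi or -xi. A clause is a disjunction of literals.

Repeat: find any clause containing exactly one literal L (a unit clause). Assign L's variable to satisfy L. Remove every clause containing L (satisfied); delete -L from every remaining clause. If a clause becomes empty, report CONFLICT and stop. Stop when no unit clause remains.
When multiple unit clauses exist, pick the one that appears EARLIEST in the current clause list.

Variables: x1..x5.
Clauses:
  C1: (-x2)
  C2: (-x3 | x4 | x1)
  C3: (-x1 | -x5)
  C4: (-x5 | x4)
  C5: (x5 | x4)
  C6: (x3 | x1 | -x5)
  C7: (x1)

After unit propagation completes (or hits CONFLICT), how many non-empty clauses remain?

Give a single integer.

Answer: 0

Derivation:
unit clause [-2] forces x2=F; simplify:
  satisfied 1 clause(s); 6 remain; assigned so far: [2]
unit clause [1] forces x1=T; simplify:
  drop -1 from [-1, -5] -> [-5]
  satisfied 3 clause(s); 3 remain; assigned so far: [1, 2]
unit clause [-5] forces x5=F; simplify:
  drop 5 from [5, 4] -> [4]
  satisfied 2 clause(s); 1 remain; assigned so far: [1, 2, 5]
unit clause [4] forces x4=T; simplify:
  satisfied 1 clause(s); 0 remain; assigned so far: [1, 2, 4, 5]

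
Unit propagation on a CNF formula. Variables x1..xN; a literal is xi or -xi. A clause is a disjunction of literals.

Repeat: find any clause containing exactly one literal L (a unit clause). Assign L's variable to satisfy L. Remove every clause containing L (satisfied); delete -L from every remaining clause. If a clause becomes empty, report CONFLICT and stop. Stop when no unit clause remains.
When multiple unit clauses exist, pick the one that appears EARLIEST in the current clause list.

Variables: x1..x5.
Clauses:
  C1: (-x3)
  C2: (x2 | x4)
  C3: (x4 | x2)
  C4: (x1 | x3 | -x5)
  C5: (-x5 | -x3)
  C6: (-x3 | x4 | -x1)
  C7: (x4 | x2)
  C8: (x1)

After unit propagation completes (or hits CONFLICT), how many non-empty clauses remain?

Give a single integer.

Answer: 3

Derivation:
unit clause [-3] forces x3=F; simplify:
  drop 3 from [1, 3, -5] -> [1, -5]
  satisfied 3 clause(s); 5 remain; assigned so far: [3]
unit clause [1] forces x1=T; simplify:
  satisfied 2 clause(s); 3 remain; assigned so far: [1, 3]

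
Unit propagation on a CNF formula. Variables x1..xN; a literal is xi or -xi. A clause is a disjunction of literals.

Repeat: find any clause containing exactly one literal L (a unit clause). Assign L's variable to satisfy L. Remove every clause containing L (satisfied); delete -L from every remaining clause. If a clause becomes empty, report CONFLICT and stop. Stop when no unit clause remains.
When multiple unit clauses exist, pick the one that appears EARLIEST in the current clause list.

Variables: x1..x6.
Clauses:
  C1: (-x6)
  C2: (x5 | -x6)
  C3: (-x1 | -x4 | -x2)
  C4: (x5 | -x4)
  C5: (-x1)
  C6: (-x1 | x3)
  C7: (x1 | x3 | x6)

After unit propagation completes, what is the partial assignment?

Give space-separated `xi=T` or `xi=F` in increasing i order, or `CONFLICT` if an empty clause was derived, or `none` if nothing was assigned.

Answer: x1=F x3=T x6=F

Derivation:
unit clause [-6] forces x6=F; simplify:
  drop 6 from [1, 3, 6] -> [1, 3]
  satisfied 2 clause(s); 5 remain; assigned so far: [6]
unit clause [-1] forces x1=F; simplify:
  drop 1 from [1, 3] -> [3]
  satisfied 3 clause(s); 2 remain; assigned so far: [1, 6]
unit clause [3] forces x3=T; simplify:
  satisfied 1 clause(s); 1 remain; assigned so far: [1, 3, 6]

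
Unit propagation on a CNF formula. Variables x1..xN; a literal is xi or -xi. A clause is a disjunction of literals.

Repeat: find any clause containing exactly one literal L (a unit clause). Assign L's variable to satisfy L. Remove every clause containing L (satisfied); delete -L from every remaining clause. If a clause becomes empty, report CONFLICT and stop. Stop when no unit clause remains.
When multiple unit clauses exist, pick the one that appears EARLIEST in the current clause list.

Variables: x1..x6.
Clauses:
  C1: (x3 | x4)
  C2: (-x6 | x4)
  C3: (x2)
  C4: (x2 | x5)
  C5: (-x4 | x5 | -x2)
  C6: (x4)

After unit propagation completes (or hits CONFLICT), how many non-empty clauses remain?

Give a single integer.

unit clause [2] forces x2=T; simplify:
  drop -2 from [-4, 5, -2] -> [-4, 5]
  satisfied 2 clause(s); 4 remain; assigned so far: [2]
unit clause [4] forces x4=T; simplify:
  drop -4 from [-4, 5] -> [5]
  satisfied 3 clause(s); 1 remain; assigned so far: [2, 4]
unit clause [5] forces x5=T; simplify:
  satisfied 1 clause(s); 0 remain; assigned so far: [2, 4, 5]

Answer: 0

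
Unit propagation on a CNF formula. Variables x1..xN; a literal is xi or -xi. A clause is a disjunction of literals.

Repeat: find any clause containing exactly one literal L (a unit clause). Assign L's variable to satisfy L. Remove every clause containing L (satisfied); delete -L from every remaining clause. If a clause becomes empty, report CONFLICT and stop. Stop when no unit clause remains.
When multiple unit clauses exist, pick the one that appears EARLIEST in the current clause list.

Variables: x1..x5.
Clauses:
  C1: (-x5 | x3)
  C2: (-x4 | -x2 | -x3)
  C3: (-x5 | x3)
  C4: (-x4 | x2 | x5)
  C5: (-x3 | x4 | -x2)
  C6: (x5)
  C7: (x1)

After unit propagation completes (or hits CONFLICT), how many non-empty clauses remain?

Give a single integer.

unit clause [5] forces x5=T; simplify:
  drop -5 from [-5, 3] -> [3]
  drop -5 from [-5, 3] -> [3]
  satisfied 2 clause(s); 5 remain; assigned so far: [5]
unit clause [3] forces x3=T; simplify:
  drop -3 from [-4, -2, -3] -> [-4, -2]
  drop -3 from [-3, 4, -2] -> [4, -2]
  satisfied 2 clause(s); 3 remain; assigned so far: [3, 5]
unit clause [1] forces x1=T; simplify:
  satisfied 1 clause(s); 2 remain; assigned so far: [1, 3, 5]

Answer: 2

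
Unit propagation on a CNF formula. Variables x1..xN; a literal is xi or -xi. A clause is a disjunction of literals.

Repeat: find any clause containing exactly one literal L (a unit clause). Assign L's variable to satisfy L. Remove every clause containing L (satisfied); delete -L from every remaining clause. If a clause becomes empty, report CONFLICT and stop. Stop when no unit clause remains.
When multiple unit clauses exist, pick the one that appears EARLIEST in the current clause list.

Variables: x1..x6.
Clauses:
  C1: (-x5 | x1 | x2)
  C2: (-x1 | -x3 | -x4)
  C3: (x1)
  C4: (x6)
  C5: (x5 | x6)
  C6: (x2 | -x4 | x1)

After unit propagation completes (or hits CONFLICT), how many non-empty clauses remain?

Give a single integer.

unit clause [1] forces x1=T; simplify:
  drop -1 from [-1, -3, -4] -> [-3, -4]
  satisfied 3 clause(s); 3 remain; assigned so far: [1]
unit clause [6] forces x6=T; simplify:
  satisfied 2 clause(s); 1 remain; assigned so far: [1, 6]

Answer: 1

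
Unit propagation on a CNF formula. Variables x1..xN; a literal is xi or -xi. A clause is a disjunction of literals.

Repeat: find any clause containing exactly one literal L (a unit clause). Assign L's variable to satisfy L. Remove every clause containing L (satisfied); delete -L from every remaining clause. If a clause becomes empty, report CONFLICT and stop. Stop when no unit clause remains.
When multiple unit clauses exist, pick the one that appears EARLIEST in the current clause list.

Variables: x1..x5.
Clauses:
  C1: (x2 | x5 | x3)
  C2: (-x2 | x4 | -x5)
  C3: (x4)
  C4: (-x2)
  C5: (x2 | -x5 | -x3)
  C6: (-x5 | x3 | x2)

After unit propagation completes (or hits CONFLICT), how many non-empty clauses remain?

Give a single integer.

unit clause [4] forces x4=T; simplify:
  satisfied 2 clause(s); 4 remain; assigned so far: [4]
unit clause [-2] forces x2=F; simplify:
  drop 2 from [2, 5, 3] -> [5, 3]
  drop 2 from [2, -5, -3] -> [-5, -3]
  drop 2 from [-5, 3, 2] -> [-5, 3]
  satisfied 1 clause(s); 3 remain; assigned so far: [2, 4]

Answer: 3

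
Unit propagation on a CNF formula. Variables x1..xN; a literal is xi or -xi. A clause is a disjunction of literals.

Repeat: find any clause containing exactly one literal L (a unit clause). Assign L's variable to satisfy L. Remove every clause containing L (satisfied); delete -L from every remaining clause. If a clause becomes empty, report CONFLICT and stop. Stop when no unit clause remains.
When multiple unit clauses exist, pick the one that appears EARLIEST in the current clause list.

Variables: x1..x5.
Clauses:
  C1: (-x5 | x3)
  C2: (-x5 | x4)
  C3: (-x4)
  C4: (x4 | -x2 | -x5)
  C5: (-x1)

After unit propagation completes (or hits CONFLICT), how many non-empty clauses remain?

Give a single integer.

Answer: 0

Derivation:
unit clause [-4] forces x4=F; simplify:
  drop 4 from [-5, 4] -> [-5]
  drop 4 from [4, -2, -5] -> [-2, -5]
  satisfied 1 clause(s); 4 remain; assigned so far: [4]
unit clause [-5] forces x5=F; simplify:
  satisfied 3 clause(s); 1 remain; assigned so far: [4, 5]
unit clause [-1] forces x1=F; simplify:
  satisfied 1 clause(s); 0 remain; assigned so far: [1, 4, 5]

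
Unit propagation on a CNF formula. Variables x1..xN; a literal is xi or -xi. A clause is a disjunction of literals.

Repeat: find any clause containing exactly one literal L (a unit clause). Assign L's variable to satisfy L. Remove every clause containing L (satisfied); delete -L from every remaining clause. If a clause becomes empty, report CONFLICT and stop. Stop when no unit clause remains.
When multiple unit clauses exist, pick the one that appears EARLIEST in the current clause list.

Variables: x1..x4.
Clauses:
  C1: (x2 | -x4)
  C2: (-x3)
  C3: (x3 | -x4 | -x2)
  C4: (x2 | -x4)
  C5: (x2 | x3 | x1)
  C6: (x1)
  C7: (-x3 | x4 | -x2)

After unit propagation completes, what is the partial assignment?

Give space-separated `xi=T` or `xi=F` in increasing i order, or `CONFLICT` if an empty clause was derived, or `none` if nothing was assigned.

Answer: x1=T x3=F

Derivation:
unit clause [-3] forces x3=F; simplify:
  drop 3 from [3, -4, -2] -> [-4, -2]
  drop 3 from [2, 3, 1] -> [2, 1]
  satisfied 2 clause(s); 5 remain; assigned so far: [3]
unit clause [1] forces x1=T; simplify:
  satisfied 2 clause(s); 3 remain; assigned so far: [1, 3]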